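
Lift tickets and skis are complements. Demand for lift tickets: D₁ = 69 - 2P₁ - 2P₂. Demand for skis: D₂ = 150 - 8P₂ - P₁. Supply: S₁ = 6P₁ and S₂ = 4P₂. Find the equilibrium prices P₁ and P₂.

P₁ = 264/47, P₂ = 1131/94

Market 1: 69 - 2P₁ - 2P₂ = 6P₁ → 8P₁ + 2P₂ = 69.
Market 2: 12P₂ + P₁ = 150.
Eliminating P₂: 12×(1) − 2×(2) gives 94P₁ = 528, so P₁ = 264/47.
Back-substitute into (2): P₂ = (150 − 1×264/47) / 12 = 1131/94.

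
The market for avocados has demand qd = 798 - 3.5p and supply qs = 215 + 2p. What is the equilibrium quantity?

Set qd = qs: 798 - 3.5p = 215 + 2p.
583 = 5.5p, so p* = 106.
q* = 798 − 3.5(106) = 427.

q* = 427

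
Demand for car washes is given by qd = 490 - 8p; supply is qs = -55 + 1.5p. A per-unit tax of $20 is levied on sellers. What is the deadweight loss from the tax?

Pre-tax equilibrium: p* = 1090/19, q* = 590/19.
Tax on sellers shifts supply to qs = -55 + 1.5(p − 20) = -85 + 1.5p.
490 - 8p = -85 + 1.5p gives buyer price pb = 1150/19; sellers receive ps = 1150/19 − 20 = 770/19.
New quantity: q = 490 − 8(1150/19) = 110/19.
DWL = ½ × 20 × (590/19 − 110/19) = 4800/19.

Deadweight loss = 4800/19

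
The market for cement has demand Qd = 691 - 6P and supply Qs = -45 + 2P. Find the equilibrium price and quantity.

Set Qd = Qs: 691 - 6P = -45 + 2P.
736 = 8P, so P* = 92.
Q* = 691 − 6(92) = 139.

P* = 92, Q* = 139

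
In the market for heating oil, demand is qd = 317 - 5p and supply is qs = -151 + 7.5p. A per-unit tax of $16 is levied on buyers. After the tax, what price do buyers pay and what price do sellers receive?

Pre-tax equilibrium: p* = 37.44, q* = 129.8.
Tax on buyers shifts demand to qd = 317 − 5(p + 16) = 237 - 5p.
237 - 5p = -151 + 7.5p gives seller price ps = 31.04; buyers pay pb = 31.04 + 16 = 47.04.
New quantity: q = 317 − 5(47.04) = 81.8.

Buyers pay $47.04, sellers receive $31.04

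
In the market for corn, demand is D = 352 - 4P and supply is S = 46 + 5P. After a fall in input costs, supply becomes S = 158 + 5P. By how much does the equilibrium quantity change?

Original equilibrium: P* = 34, Q* = 216.
New equilibrium: 352 - 4P = 158 + 5P, so 194 = 9P and P' = 194/9; Q' = 352 − 4(194/9) = 2392/9.
Change in quantity: 2392/9 − 216 = 448/9.

ΔQ = 448/9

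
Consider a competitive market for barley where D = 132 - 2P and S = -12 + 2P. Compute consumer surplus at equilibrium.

Equilibrium: 132 - 2P = -12 + 2P gives P* = 36, Q* = 60.
Demand choke price (D = 0): P = 66.
CS = ½(66 − 36)(60) = 900.

Consumer surplus = 900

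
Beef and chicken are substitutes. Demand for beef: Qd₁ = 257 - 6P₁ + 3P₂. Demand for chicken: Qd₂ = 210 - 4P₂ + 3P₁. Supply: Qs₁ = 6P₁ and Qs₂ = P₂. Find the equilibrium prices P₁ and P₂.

P₁ = 1915/51, P₂ = 1097/17

Market 1: 257 - 6P₁ + 3P₂ = 6P₁ → 12P₁ - 3P₂ = 257.
Market 2: 5P₂ - 3P₁ = 210.
Eliminating P₂: 5×(1) + 3×(2) gives 51P₁ = 1915, so P₁ = 1915/51.
Back-substitute into (2): P₂ = (210 + 3×1915/51) / 5 = 1097/17.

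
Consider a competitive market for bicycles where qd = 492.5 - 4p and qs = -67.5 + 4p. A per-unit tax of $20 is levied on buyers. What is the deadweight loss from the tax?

Deadweight loss = 400

Pre-tax equilibrium: p* = 70, q* = 212.5.
Tax on buyers shifts demand to qd = 492.5 − 4(p + 20) = 412.5 - 4p.
412.5 - 4p = -67.5 + 4p gives seller price ps = 60; buyers pay pb = 60 + 20 = 80.
New quantity: q = 492.5 − 4(80) = 172.5.
DWL = ½ × 20 × (212.5 − 172.5) = 400.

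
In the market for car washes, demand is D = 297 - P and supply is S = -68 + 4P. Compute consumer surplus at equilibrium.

Consumer surplus = 25088

Equilibrium: 297 - P = -68 + 4P gives P* = 73, Q* = 224.
Demand choke price (D = 0): P = 297.
CS = ½(297 − 73)(224) = 25088.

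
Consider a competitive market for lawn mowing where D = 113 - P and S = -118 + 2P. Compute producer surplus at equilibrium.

Producer surplus = 324

Equilibrium: 113 - P = -118 + 2P gives P* = 77, Q* = 36.
Supply starts at P = 59 (where S = 0).
PS = ½(77 − 59)(36) = 324.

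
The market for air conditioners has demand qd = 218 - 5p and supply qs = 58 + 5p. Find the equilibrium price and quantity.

p* = 16, q* = 138

Set qd = qs: 218 - 5p = 58 + 5p.
160 = 10p, so p* = 16.
q* = 218 − 5(16) = 138.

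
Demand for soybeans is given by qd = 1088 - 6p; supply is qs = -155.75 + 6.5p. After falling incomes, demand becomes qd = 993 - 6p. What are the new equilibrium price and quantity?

p' = 91.9, q' = 441.6

Original equilibrium: p* = 99.5, q* = 491.
New equilibrium: 993 - 6p = -155.75 + 6.5p, so 1148.75 = 12.5p and p' = 91.9; q' = 993 − 6(91.9) = 441.6.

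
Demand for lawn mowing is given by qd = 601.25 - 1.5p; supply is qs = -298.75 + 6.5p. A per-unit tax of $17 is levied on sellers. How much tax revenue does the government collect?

Tax revenue = 7000.28125

Pre-tax equilibrium: p* = 112.5, q* = 432.5.
Tax on sellers shifts supply to qs = -298.75 + 6.5(p − 17) = -409.25 + 6.5p.
601.25 - 1.5p = -409.25 + 6.5p gives buyer price pb = 126.3125; sellers receive ps = 126.3125 − 17 = 109.3125.
New quantity: q = 601.25 − 1.5(126.3125) = 411.78125.
Revenue = 17 × 411.78125 = 7000.28125.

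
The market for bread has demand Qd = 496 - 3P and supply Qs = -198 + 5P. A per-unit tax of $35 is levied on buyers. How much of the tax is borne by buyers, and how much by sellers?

Pre-tax equilibrium: P* = 86.75, Q* = 235.75.
Tax on buyers shifts demand to Qd = 496 − 3(P + 35) = 391 - 3P.
391 - 3P = -198 + 5P gives seller price Ps = 73.625; buyers pay Pb = 73.625 + 35 = 108.625.
New quantity: Q = 496 − 3(108.625) = 170.125.
Buyer burden = 108.625 − 86.75 = 21.875; seller burden = 86.75 − 73.625 = 13.125.

Buyers bear $21.875, sellers bear $13.125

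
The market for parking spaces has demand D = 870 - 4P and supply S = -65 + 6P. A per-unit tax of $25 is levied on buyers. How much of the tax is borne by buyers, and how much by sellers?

Pre-tax equilibrium: P* = 93.5, Q* = 496.
Tax on buyers shifts demand to D = 870 − 4(P + 25) = 770 - 4P.
770 - 4P = -65 + 6P gives seller price Ps = 83.5; buyers pay Pb = 83.5 + 25 = 108.5.
New quantity: Q = 870 − 4(108.5) = 436.
Buyer burden = 108.5 − 93.5 = 15; seller burden = 93.5 − 83.5 = 10.

Buyers bear $15, sellers bear $10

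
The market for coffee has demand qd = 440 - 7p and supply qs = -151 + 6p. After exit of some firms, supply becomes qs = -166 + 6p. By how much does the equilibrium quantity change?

Δq = -105/13

Original equilibrium: p* = 591/13, q* = 1583/13.
New equilibrium: 440 - 7p = -166 + 6p, so 606 = 13p and p' = 606/13; q' = 440 − 7(606/13) = 1478/13.
Change in quantity: 1478/13 − 1583/13 = -105/13.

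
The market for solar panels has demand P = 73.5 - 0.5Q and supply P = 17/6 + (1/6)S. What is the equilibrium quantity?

Set the two price expressions equal: 73.5 - 0.5Q = 17/6 + (1/6)Q.
212/3 = (2/3)Q, so Q* = 106.
P* = 73.5 − (0.5)(106) = 20.5.

Q* = 106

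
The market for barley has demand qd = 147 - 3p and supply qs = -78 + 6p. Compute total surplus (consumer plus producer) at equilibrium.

Equilibrium: 147 - 3p = -78 + 6p gives p* = 25, q* = 72.
Demand choke price: p = 49; supply starts at p = 13.
CS = ½(49 − 25)(72) = 864; PS = ½(25 − 13)(72) = 432.

Total surplus = 1296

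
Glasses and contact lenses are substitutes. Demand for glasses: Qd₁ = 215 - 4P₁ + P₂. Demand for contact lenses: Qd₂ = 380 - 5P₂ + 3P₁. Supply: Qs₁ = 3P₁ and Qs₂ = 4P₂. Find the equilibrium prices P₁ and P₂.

Market 1: 215 - 4P₁ + P₂ = 3P₁ → 7P₁ - P₂ = 215.
Market 2: 9P₂ - 3P₁ = 380.
Eliminating P₂: 9×(1) + 1×(2) gives 60P₁ = 2315, so P₁ = 463/12.
Back-substitute into (2): P₂ = (380 + 3×463/12) / 9 = 661/12.

P₁ = 463/12, P₂ = 661/12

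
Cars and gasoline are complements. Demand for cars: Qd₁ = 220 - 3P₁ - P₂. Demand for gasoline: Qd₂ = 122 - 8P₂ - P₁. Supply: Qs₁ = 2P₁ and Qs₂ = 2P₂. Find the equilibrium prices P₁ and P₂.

Market 1: 220 - 3P₁ - P₂ = 2P₁ → 5P₁ + P₂ = 220.
Market 2: 10P₂ + P₁ = 122.
Eliminating P₂: 10×(1) − 1×(2) gives 49P₁ = 2078, so P₁ = 2078/49.
Back-substitute into (2): P₂ = (122 − 1×2078/49) / 10 = 390/49.

P₁ = 2078/49, P₂ = 390/49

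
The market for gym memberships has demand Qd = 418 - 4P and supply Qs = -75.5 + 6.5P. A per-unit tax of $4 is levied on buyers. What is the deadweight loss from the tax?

Deadweight loss = 416/21

Pre-tax equilibrium: P* = 47, Q* = 230.
Tax on buyers shifts demand to Qd = 418 − 4(P + 4) = 402 - 4P.
402 - 4P = -75.5 + 6.5P gives seller price Ps = 955/21; buyers pay Pb = 955/21 + 4 = 1039/21.
New quantity: Q = 418 − 4(1039/21) = 4622/21.
DWL = ½ × 4 × (230 − 4622/21) = 416/21.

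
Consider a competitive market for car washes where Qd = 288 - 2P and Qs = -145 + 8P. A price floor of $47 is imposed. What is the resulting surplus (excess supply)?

Equilibrium price would be P* = 43.3, so the floor at 47 binds.
At P = 47: Qd = 194, Qs = 231.
Surplus = 231 − 194 = 37.

Surplus = 37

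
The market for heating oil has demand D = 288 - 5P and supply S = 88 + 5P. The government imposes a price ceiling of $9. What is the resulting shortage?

Equilibrium price would be P* = 20, so the ceiling at 9 binds.
At P = 9: D = 288 − 5(9) = 243, S = 88 + 5(9) = 133.
Shortage = 243 − 133 = 110.

Shortage = 110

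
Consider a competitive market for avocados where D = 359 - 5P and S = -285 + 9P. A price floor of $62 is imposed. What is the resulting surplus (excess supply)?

Equilibrium price would be P* = 46, so the floor at 62 binds.
At P = 62: D = 49, S = 273.
Surplus = 273 − 49 = 224.

Surplus = 224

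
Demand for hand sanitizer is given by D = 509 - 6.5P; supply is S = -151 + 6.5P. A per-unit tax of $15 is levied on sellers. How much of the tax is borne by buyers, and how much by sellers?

Pre-tax equilibrium: P* = 660/13, Q* = 179.
Tax on sellers shifts supply to S = -151 + 6.5(P − 15) = -248.5 + 6.5P.
509 - 6.5P = -248.5 + 6.5P gives buyer price Pb = 1515/26; sellers receive Ps = 1515/26 − 15 = 1125/26.
New quantity: Q = 509 − 6.5(1515/26) = 130.25.
Buyer burden = 1515/26 − 660/13 = 7.5; seller burden = 660/13 − 1125/26 = 7.5.

Buyers bear $7.5, sellers bear $7.5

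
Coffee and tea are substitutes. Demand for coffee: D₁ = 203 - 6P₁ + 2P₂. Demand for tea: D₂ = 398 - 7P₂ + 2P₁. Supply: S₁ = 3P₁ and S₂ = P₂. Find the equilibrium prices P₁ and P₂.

Market 1: 203 - 6P₁ + 2P₂ = 3P₁ → 9P₁ - 2P₂ = 203.
Market 2: 8P₂ - 2P₁ = 398.
Eliminating P₂: 8×(1) + 2×(2) gives 68P₁ = 2420, so P₁ = 605/17.
Back-substitute into (2): P₂ = (398 + 2×605/17) / 8 = 997/17.

P₁ = 605/17, P₂ = 997/17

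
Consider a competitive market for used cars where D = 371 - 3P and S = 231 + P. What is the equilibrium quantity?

Set D = S: 371 - 3P = 231 + P.
140 = 4P, so P* = 35.
Q* = 371 − 3(35) = 266.

Q* = 266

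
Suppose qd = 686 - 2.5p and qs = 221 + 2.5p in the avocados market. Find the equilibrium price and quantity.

Set qd = qs: 686 - 2.5p = 221 + 2.5p.
465 = 5p, so p* = 93.
q* = 686 − 2.5(93) = 453.5.

p* = 93, q* = 453.5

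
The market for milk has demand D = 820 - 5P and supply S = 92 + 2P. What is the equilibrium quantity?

Set D = S: 820 - 5P = 92 + 2P.
728 = 7P, so P* = 104.
Q* = 820 − 5(104) = 300.

Q* = 300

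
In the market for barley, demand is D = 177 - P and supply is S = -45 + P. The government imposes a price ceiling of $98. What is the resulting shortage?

Shortage = 26

Equilibrium price would be P* = 111, so the ceiling at 98 binds.
At P = 98: D = 177 − 1(98) = 79, S = -45 + 1(98) = 53.
Shortage = 79 − 53 = 26.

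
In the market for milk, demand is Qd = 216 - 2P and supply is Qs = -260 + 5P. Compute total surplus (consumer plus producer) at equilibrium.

Total surplus = 2240

Equilibrium: 216 - 2P = -260 + 5P gives P* = 68, Q* = 80.
Demand choke price: P = 108; supply starts at P = 52.
CS = ½(108 − 68)(80) = 1600; PS = ½(68 − 52)(80) = 640.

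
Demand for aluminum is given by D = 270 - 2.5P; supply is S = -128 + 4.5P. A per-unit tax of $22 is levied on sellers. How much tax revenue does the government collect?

Tax revenue = 2035

Pre-tax equilibrium: P* = 398/7, Q* = 895/7.
Tax on sellers shifts supply to S = -128 + 4.5(P − 22) = -227 + 4.5P.
270 - 2.5P = -227 + 4.5P gives buyer price Pb = 71; sellers receive Ps = 71 − 22 = 49.
New quantity: Q = 270 − 2.5(71) = 92.5.
Revenue = 22 × 92.5 = 2035.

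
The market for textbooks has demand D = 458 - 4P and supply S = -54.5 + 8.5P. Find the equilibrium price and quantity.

P* = 41, Q* = 294

Set D = S: 458 - 4P = -54.5 + 8.5P.
512.5 = 12.5P, so P* = 41.
Q* = 458 − 4(41) = 294.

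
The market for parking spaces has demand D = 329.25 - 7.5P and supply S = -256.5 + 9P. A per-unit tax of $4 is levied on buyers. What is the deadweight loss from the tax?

Deadweight loss = 360/11

Pre-tax equilibrium: P* = 35.5, Q* = 63.
Tax on buyers shifts demand to D = 329.25 − 7.5(P + 4) = 299.25 - 7.5P.
299.25 - 7.5P = -256.5 + 9P gives seller price Ps = 741/22; buyers pay Pb = 741/22 + 4 = 829/22.
New quantity: Q = 329.25 − 7.5(829/22) = 513/11.
DWL = ½ × 4 × (63 − 513/11) = 360/11.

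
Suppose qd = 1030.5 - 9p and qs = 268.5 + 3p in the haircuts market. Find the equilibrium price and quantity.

Set qd = qs: 1030.5 - 9p = 268.5 + 3p.
762 = 12p, so p* = 63.5.
q* = 1030.5 − 9(63.5) = 459.

p* = 63.5, q* = 459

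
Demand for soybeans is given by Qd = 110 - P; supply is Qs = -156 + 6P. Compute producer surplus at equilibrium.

Producer surplus = 432

Equilibrium: 110 - P = -156 + 6P gives P* = 38, Q* = 72.
Supply starts at P = 26 (where Qs = 0).
PS = ½(38 − 26)(72) = 432.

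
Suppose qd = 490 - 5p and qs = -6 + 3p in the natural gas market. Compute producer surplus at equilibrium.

Equilibrium: 490 - 5p = -6 + 3p gives p* = 62, q* = 180.
Supply starts at p = 2 (where qs = 0).
PS = ½(62 − 2)(180) = 5400.

Producer surplus = 5400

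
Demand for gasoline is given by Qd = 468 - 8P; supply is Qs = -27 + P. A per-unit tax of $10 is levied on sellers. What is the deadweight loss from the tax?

Deadweight loss = 400/9

Pre-tax equilibrium: P* = 55, Q* = 28.
Tax on sellers shifts supply to Qs = -27 + 1(P − 10) = -37 + P.
468 - 8P = -37 + P gives buyer price Pb = 505/9; sellers receive Ps = 505/9 − 10 = 415/9.
New quantity: Q = 468 − 8(505/9) = 172/9.
DWL = ½ × 10 × (28 − 172/9) = 400/9.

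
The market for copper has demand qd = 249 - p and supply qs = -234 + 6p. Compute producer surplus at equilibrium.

Producer surplus = 2700

Equilibrium: 249 - p = -234 + 6p gives p* = 69, q* = 180.
Supply starts at p = 39 (where qs = 0).
PS = ½(69 − 39)(180) = 2700.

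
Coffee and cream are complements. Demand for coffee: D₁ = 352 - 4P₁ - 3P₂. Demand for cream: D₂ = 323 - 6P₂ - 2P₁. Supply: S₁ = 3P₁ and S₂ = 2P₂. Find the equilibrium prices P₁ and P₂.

P₁ = 36.94, P₂ = 31.14

Market 1: 352 - 4P₁ - 3P₂ = 3P₁ → 7P₁ + 3P₂ = 352.
Market 2: 8P₂ + 2P₁ = 323.
Eliminating P₂: 8×(1) − 3×(2) gives 50P₁ = 1847, so P₁ = 36.94.
Back-substitute into (2): P₂ = (323 − 2×36.94) / 8 = 31.14.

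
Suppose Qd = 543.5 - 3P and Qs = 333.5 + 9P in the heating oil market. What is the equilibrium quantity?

Q* = 491

Set Qd = Qs: 543.5 - 3P = 333.5 + 9P.
210 = 12P, so P* = 17.5.
Q* = 543.5 − 3(17.5) = 491.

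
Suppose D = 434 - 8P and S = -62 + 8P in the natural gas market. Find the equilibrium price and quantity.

Set D = S: 434 - 8P = -62 + 8P.
496 = 16P, so P* = 31.
Q* = 434 − 8(31) = 186.

P* = 31, Q* = 186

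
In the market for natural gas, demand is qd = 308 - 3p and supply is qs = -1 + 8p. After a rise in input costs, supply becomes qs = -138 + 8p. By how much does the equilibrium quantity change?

Δq = -411/11

Original equilibrium: p* = 309/11, q* = 2461/11.
New equilibrium: 308 - 3p = -138 + 8p, so 446 = 11p and p' = 446/11; q' = 308 − 3(446/11) = 2050/11.
Change in quantity: 2050/11 − 2461/11 = -411/11.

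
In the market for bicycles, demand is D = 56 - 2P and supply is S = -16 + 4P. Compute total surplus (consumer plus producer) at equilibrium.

Equilibrium: 56 - 2P = -16 + 4P gives P* = 12, Q* = 32.
Demand choke price: P = 28; supply starts at P = 4.
CS = ½(28 − 12)(32) = 256; PS = ½(12 − 4)(32) = 128.

Total surplus = 384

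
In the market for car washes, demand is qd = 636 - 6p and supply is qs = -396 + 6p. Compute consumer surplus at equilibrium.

Equilibrium: 636 - 6p = -396 + 6p gives p* = 86, q* = 120.
Demand choke price (qd = 0): p = 106.
CS = ½(106 − 86)(120) = 1200.

Consumer surplus = 1200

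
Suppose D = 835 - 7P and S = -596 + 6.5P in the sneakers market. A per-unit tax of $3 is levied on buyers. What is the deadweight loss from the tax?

Pre-tax equilibrium: P* = 106, Q* = 93.
Tax on buyers shifts demand to D = 835 − 7(P + 3) = 814 - 7P.
814 - 7P = -596 + 6.5P gives seller price Ps = 940/9; buyers pay Pb = 940/9 + 3 = 967/9.
New quantity: Q = 835 − 7(967/9) = 746/9.
DWL = ½ × 3 × (93 − 746/9) = 91/6.

Deadweight loss = 91/6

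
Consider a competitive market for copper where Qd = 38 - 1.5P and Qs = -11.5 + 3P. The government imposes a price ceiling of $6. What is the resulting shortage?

Equilibrium price would be P* = 11, so the ceiling at 6 binds.
At P = 6: Qd = 38 − 1.5(6) = 29, Qs = -11.5 + 3(6) = 6.5.
Shortage = 29 − 6.5 = 22.5.

Shortage = 22.5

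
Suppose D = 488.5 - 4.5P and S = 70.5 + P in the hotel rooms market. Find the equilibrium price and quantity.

Set D = S: 488.5 - 4.5P = 70.5 + P.
418 = 5.5P, so P* = 76.
Q* = 488.5 − 4.5(76) = 146.5.

P* = 76, Q* = 146.5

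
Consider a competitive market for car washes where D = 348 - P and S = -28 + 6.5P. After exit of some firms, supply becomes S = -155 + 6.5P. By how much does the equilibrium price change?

ΔP = 254/15

Original equilibrium: P* = 752/15, Q* = 4468/15.
New equilibrium: 348 - P = -155 + 6.5P, so 503 = 7.5P and P' = 1006/15; Q' = 348 − 1(1006/15) = 4214/15.
Change in price: 1006/15 − 752/15 = 254/15.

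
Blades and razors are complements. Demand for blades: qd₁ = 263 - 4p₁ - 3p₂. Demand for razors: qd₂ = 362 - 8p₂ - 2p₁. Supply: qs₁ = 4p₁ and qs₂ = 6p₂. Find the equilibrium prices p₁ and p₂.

p₁ = 1298/53, p₂ = 1185/53

Market 1: 263 - 4p₁ - 3p₂ = 4p₁ → 8p₁ + 3p₂ = 263.
Market 2: 14p₂ + 2p₁ = 362.
Eliminating p₂: 14×(1) − 3×(2) gives 106p₁ = 2596, so p₁ = 1298/53.
Back-substitute into (2): p₂ = (362 − 2×1298/53) / 14 = 1185/53.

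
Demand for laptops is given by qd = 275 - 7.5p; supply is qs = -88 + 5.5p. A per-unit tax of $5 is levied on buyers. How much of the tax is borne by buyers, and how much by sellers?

Pre-tax equilibrium: p* = 363/13, q* = 1705/26.
Tax on buyers shifts demand to qd = 275 − 7.5(p + 5) = 237.5 - 7.5p.
237.5 - 7.5p = -88 + 5.5p gives seller price ps = 651/26; buyers pay pb = 651/26 + 5 = 781/26.
New quantity: q = 275 − 7.5(781/26) = 2585/52.
Buyer burden = 781/26 − 363/13 = 55/26; seller burden = 363/13 − 651/26 = 75/26.

Buyers bear 55/26, sellers bear 75/26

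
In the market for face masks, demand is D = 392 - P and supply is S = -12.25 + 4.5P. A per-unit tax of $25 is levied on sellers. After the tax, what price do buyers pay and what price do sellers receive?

Pre-tax equilibrium: P* = 73.5, Q* = 318.5.
Tax on sellers shifts supply to S = -12.25 + 4.5(P − 25) = -124.75 + 4.5P.
392 - P = -124.75 + 4.5P gives buyer price Pb = 2067/22; sellers receive Ps = 2067/22 − 25 = 1517/22.
New quantity: Q = 392 − 1(2067/22) = 6557/22.

Buyers pay 2067/22, sellers receive 1517/22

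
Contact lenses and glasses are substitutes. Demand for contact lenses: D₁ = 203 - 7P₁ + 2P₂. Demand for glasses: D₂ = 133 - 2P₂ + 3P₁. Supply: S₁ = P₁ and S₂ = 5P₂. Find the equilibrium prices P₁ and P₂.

P₁ = 33.74, P₂ = 33.46

Market 1: 203 - 7P₁ + 2P₂ = P₁ → 8P₁ - 2P₂ = 203.
Market 2: 7P₂ - 3P₁ = 133.
Eliminating P₂: 7×(1) + 2×(2) gives 50P₁ = 1687, so P₁ = 33.74.
Back-substitute into (2): P₂ = (133 + 3×33.74) / 7 = 33.46.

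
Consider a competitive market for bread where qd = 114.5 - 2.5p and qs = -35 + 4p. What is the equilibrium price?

Set qd = qs: 114.5 - 2.5p = -35 + 4p.
149.5 = 6.5p, so p* = 23.
q* = 114.5 − 2.5(23) = 57.

p* = 23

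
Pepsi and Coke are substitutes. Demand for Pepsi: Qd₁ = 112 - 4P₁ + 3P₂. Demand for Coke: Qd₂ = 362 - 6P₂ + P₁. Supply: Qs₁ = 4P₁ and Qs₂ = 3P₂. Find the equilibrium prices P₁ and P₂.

P₁ = 698/23, P₂ = 3008/69

Market 1: 112 - 4P₁ + 3P₂ = 4P₁ → 8P₁ - 3P₂ = 112.
Market 2: 9P₂ - P₁ = 362.
Eliminating P₂: 9×(1) + 3×(2) gives 69P₁ = 2094, so P₁ = 698/23.
Back-substitute into (2): P₂ = (362 + 1×698/23) / 9 = 3008/69.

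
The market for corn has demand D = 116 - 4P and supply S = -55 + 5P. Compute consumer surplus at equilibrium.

Consumer surplus = 200

Equilibrium: 116 - 4P = -55 + 5P gives P* = 19, Q* = 40.
Demand choke price (D = 0): P = 29.
CS = ½(29 − 19)(40) = 200.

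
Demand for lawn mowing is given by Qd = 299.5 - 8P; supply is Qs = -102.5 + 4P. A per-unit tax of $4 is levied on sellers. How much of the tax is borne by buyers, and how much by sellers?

Pre-tax equilibrium: P* = 33.5, Q* = 31.5.
Tax on sellers shifts supply to Qs = -102.5 + 4(P − 4) = -118.5 + 4P.
299.5 - 8P = -118.5 + 4P gives buyer price Pb = 209/6; sellers receive Ps = 209/6 − 4 = 185/6.
New quantity: Q = 299.5 − 8(209/6) = 125/6.
Buyer burden = 209/6 − 33.5 = 4/3; seller burden = 33.5 − 185/6 = 8/3.

Buyers bear 4/3, sellers bear 8/3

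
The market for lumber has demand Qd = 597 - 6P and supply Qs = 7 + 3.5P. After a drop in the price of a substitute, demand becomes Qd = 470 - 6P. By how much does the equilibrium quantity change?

Original equilibrium: P* = 1180/19, Q* = 4263/19.
New equilibrium: 470 - 6P = 7 + 3.5P, so 463 = 9.5P and P' = 926/19; Q' = 470 − 6(926/19) = 3374/19.
Change in quantity: 3374/19 − 4263/19 = -889/19.

ΔQ = -889/19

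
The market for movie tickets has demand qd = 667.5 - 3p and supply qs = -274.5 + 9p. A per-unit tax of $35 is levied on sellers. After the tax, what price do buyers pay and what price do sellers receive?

Pre-tax equilibrium: p* = 78.5, q* = 432.
Tax on sellers shifts supply to qs = -274.5 + 9(p − 35) = -589.5 + 9p.
667.5 - 3p = -589.5 + 9p gives buyer price pb = 104.75; sellers receive ps = 104.75 − 35 = 69.75.
New quantity: q = 667.5 − 3(104.75) = 353.25.

Buyers pay $104.75, sellers receive $69.75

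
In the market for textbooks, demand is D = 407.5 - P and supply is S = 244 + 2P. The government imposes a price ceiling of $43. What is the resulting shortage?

Equilibrium price would be P* = 54.5, so the ceiling at 43 binds.
At P = 43: D = 407.5 − 1(43) = 364.5, S = 244 + 2(43) = 330.
Shortage = 364.5 − 330 = 34.5.

Shortage = 34.5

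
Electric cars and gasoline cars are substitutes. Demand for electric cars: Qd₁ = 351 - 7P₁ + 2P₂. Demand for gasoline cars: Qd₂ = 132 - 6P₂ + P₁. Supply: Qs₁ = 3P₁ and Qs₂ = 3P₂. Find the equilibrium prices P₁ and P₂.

Market 1: 351 - 7P₁ + 2P₂ = 3P₁ → 10P₁ - 2P₂ = 351.
Market 2: 9P₂ - P₁ = 132.
Eliminating P₂: 9×(1) + 2×(2) gives 88P₁ = 3423, so P₁ = 3423/88.
Back-substitute into (2): P₂ = (132 + 1×3423/88) / 9 = 1671/88.

P₁ = 3423/88, P₂ = 1671/88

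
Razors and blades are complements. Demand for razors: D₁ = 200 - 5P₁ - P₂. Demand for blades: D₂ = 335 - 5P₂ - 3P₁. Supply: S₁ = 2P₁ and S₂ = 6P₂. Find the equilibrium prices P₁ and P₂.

P₁ = 1865/74, P₂ = 1745/74

Market 1: 200 - 5P₁ - P₂ = 2P₁ → 7P₁ + P₂ = 200.
Market 2: 11P₂ + 3P₁ = 335.
Eliminating P₂: 11×(1) − 1×(2) gives 74P₁ = 1865, so P₁ = 1865/74.
Back-substitute into (2): P₂ = (335 − 3×1865/74) / 11 = 1745/74.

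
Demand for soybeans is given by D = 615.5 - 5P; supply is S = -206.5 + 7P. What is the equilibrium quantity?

Set D = S: 615.5 - 5P = -206.5 + 7P.
822 = 12P, so P* = 68.5.
Q* = 615.5 − 5(68.5) = 273.

Q* = 273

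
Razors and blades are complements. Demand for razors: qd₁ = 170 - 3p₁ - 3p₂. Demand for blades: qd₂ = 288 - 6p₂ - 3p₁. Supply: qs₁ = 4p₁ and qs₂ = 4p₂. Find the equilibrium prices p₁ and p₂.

Market 1: 170 - 3p₁ - 3p₂ = 4p₁ → 7p₁ + 3p₂ = 170.
Market 2: 10p₂ + 3p₁ = 288.
Eliminating p₂: 10×(1) − 3×(2) gives 61p₁ = 836, so p₁ = 836/61.
Back-substitute into (2): p₂ = (288 − 3×836/61) / 10 = 1506/61.

p₁ = 836/61, p₂ = 1506/61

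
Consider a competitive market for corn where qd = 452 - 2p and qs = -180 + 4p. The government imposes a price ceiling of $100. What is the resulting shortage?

Equilibrium price would be p* = 316/3, so the ceiling at 100 binds.
At p = 100: qd = 452 − 2(100) = 252, qs = -180 + 4(100) = 220.
Shortage = 252 − 220 = 32.

Shortage = 32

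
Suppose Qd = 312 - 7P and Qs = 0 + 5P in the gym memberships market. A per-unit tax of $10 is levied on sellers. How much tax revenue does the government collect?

Pre-tax equilibrium: P* = 26, Q* = 130.
Tax on sellers shifts supply to Qs = 0 + 5(P − 10) = -50 + 5P.
312 - 7P = -50 + 5P gives buyer price Pb = 181/6; sellers receive Ps = 181/6 − 10 = 121/6.
New quantity: Q = 312 − 7(181/6) = 605/6.
Revenue = 10 × 605/6 = 3025/3.

Tax revenue = 3025/3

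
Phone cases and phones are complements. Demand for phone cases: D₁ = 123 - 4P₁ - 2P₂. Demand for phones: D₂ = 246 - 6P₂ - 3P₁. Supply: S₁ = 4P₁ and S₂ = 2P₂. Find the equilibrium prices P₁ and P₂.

P₁ = 246/29, P₂ = 1599/58

Market 1: 123 - 4P₁ - 2P₂ = 4P₁ → 8P₁ + 2P₂ = 123.
Market 2: 8P₂ + 3P₁ = 246.
Eliminating P₂: 8×(1) − 2×(2) gives 58P₁ = 492, so P₁ = 246/29.
Back-substitute into (2): P₂ = (246 − 3×246/29) / 8 = 1599/58.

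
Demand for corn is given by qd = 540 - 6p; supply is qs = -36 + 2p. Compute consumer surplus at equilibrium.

Equilibrium: 540 - 6p = -36 + 2p gives p* = 72, q* = 108.
Demand choke price (qd = 0): p = 90.
CS = ½(90 − 72)(108) = 972.

Consumer surplus = 972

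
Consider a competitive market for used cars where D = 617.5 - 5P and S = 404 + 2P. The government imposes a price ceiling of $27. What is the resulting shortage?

Shortage = 24.5

Equilibrium price would be P* = 30.5, so the ceiling at 27 binds.
At P = 27: D = 617.5 − 5(27) = 482.5, S = 404 + 2(27) = 458.
Shortage = 482.5 − 458 = 24.5.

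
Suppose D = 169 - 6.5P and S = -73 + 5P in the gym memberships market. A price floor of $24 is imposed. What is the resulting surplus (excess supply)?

Equilibrium price would be P* = 484/23, so the floor at 24 binds.
At P = 24: D = 13, S = 47.
Surplus = 47 − 13 = 34.

Surplus = 34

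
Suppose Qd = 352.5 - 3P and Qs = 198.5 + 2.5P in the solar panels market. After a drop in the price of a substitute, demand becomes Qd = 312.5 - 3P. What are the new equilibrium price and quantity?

P' = 228/11, Q' = 5507/22

Original equilibrium: P* = 28, Q* = 268.5.
New equilibrium: 312.5 - 3P = 198.5 + 2.5P, so 114 = 5.5P and P' = 228/11; Q' = 312.5 − 3(228/11) = 5507/22.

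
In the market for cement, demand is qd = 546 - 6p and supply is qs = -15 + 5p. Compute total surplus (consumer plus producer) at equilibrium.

Equilibrium: 546 - 6p = -15 + 5p gives p* = 51, q* = 240.
Demand choke price: p = 91; supply starts at p = 3.
CS = ½(91 − 51)(240) = 4800; PS = ½(51 − 3)(240) = 5760.

Total surplus = 10560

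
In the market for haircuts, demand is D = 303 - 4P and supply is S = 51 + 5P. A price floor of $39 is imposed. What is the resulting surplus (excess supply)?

Equilibrium price would be P* = 28, so the floor at 39 binds.
At P = 39: D = 147, S = 246.
Surplus = 246 − 147 = 99.

Surplus = 99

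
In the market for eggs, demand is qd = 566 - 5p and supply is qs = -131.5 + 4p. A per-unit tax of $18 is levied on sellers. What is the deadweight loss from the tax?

Pre-tax equilibrium: p* = 77.5, q* = 178.5.
Tax on sellers shifts supply to qs = -131.5 + 4(p − 18) = -203.5 + 4p.
566 - 5p = -203.5 + 4p gives buyer price pb = 85.5; sellers receive ps = 85.5 − 18 = 67.5.
New quantity: q = 566 − 5(85.5) = 138.5.
DWL = ½ × 18 × (178.5 − 138.5) = 360.

Deadweight loss = 360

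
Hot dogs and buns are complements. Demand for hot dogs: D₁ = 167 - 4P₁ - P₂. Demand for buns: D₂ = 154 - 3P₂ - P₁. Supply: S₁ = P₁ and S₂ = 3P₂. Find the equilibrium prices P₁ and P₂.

P₁ = 848/29, P₂ = 603/29

Market 1: 167 - 4P₁ - P₂ = P₁ → 5P₁ + P₂ = 167.
Market 2: 6P₂ + P₁ = 154.
Eliminating P₂: 6×(1) − 1×(2) gives 29P₁ = 848, so P₁ = 848/29.
Back-substitute into (2): P₂ = (154 − 1×848/29) / 6 = 603/29.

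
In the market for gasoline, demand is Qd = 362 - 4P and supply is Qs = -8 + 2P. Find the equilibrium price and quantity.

Set Qd = Qs: 362 - 4P = -8 + 2P.
370 = 6P, so P* = 185/3.
Q* = 362 − 4(185/3) = 346/3.

P* = 185/3, Q* = 346/3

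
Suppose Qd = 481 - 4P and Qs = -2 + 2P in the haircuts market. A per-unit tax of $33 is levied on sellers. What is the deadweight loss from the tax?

Pre-tax equilibrium: P* = 80.5, Q* = 159.
Tax on sellers shifts supply to Qs = -2 + 2(P − 33) = -68 + 2P.
481 - 4P = -68 + 2P gives buyer price Pb = 91.5; sellers receive Ps = 91.5 − 33 = 58.5.
New quantity: Q = 481 − 4(91.5) = 115.
DWL = ½ × 33 × (159 − 115) = 726.

Deadweight loss = 726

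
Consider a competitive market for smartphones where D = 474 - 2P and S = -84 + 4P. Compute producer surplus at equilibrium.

Producer surplus = 10368

Equilibrium: 474 - 2P = -84 + 4P gives P* = 93, Q* = 288.
Supply starts at P = 21 (where S = 0).
PS = ½(93 − 21)(288) = 10368.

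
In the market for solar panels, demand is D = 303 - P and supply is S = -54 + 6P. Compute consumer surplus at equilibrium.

Consumer surplus = 31752

Equilibrium: 303 - P = -54 + 6P gives P* = 51, Q* = 252.
Demand choke price (D = 0): P = 303.
CS = ½(303 − 51)(252) = 31752.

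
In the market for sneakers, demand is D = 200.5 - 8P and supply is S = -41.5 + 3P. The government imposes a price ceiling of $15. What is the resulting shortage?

Shortage = 77

Equilibrium price would be P* = 22, so the ceiling at 15 binds.
At P = 15: D = 200.5 − 8(15) = 80.5, S = -41.5 + 3(15) = 3.5.
Shortage = 80.5 − 3.5 = 77.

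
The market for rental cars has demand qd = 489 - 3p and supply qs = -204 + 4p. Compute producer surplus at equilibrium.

Equilibrium: 489 - 3p = -204 + 4p gives p* = 99, q* = 192.
Supply starts at p = 51 (where qs = 0).
PS = ½(99 − 51)(192) = 4608.

Producer surplus = 4608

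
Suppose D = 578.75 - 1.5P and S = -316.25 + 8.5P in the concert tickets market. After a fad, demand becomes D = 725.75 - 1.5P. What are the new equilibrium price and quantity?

Original equilibrium: P* = 89.5, Q* = 444.5.
New equilibrium: 725.75 - 1.5P = -316.25 + 8.5P, so 1042 = 10P and P' = 104.2; Q' = 725.75 − 1.5(104.2) = 569.45.

P' = 104.2, Q' = 569.45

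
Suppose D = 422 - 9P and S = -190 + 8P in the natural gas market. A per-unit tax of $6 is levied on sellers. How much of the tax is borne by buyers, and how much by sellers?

Buyers bear 48/17, sellers bear 54/17

Pre-tax equilibrium: P* = 36, Q* = 98.
Tax on sellers shifts supply to S = -190 + 8(P − 6) = -238 + 8P.
422 - 9P = -238 + 8P gives buyer price Pb = 660/17; sellers receive Ps = 660/17 − 6 = 558/17.
New quantity: Q = 422 − 9(660/17) = 1234/17.
Buyer burden = 660/17 − 36 = 48/17; seller burden = 36 − 558/17 = 54/17.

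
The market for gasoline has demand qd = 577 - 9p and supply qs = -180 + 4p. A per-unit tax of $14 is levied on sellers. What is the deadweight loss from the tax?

Deadweight loss = 3528/13

Pre-tax equilibrium: p* = 757/13, q* = 688/13.
Tax on sellers shifts supply to qs = -180 + 4(p − 14) = -236 + 4p.
577 - 9p = -236 + 4p gives buyer price pb = 813/13; sellers receive ps = 813/13 − 14 = 631/13.
New quantity: q = 577 − 9(813/13) = 184/13.
DWL = ½ × 14 × (688/13 − 184/13) = 3528/13.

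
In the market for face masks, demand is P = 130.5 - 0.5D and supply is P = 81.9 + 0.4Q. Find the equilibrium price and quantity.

Set the two price expressions equal: 130.5 - 0.5Q = 81.9 + 0.4Q.
48.6 = 0.9Q, so Q* = 54.
P* = 130.5 − (0.5)(54) = 103.5.

P* = 103.5, Q* = 54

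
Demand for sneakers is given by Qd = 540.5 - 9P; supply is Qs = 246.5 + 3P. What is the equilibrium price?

Set Qd = Qs: 540.5 - 9P = 246.5 + 3P.
294 = 12P, so P* = 24.5.
Q* = 540.5 − 9(24.5) = 320.

P* = 24.5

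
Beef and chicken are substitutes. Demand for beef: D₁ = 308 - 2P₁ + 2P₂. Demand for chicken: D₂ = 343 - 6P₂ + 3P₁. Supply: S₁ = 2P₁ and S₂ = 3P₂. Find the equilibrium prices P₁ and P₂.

P₁ = 1729/15, P₂ = 1148/15

Market 1: 308 - 2P₁ + 2P₂ = 2P₁ → 4P₁ - 2P₂ = 308.
Market 2: 9P₂ - 3P₁ = 343.
Eliminating P₂: 9×(1) + 2×(2) gives 30P₁ = 3458, so P₁ = 1729/15.
Back-substitute into (2): P₂ = (343 + 3×1729/15) / 9 = 1148/15.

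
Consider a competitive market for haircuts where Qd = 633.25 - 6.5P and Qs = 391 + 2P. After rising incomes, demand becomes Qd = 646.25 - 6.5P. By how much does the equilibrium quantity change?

ΔQ = 52/17

Original equilibrium: P* = 28.5, Q* = 448.
New equilibrium: 646.25 - 6.5P = 391 + 2P, so 255.25 = 8.5P and P' = 1021/34; Q' = 646.25 − 6.5(1021/34) = 7668/17.
Change in quantity: 7668/17 − 448 = 52/17.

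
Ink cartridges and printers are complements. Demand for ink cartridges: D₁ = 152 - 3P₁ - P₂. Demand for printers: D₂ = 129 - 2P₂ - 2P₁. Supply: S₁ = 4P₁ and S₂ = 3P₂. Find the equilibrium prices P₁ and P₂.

Market 1: 152 - 3P₁ - P₂ = 4P₁ → 7P₁ + P₂ = 152.
Market 2: 5P₂ + 2P₁ = 129.
Eliminating P₂: 5×(1) − 1×(2) gives 33P₁ = 631, so P₁ = 631/33.
Back-substitute into (2): P₂ = (129 − 2×631/33) / 5 = 599/33.

P₁ = 631/33, P₂ = 599/33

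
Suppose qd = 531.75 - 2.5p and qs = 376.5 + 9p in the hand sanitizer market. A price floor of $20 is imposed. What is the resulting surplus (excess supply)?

Equilibrium price would be p* = 13.5, so the floor at 20 binds.
At p = 20: qd = 481.75, qs = 556.5.
Surplus = 556.5 − 481.75 = 74.75.

Surplus = 74.75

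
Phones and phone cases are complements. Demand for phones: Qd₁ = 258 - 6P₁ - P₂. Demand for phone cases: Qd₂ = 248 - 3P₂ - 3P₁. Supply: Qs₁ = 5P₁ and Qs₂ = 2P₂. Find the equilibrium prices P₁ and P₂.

P₁ = 521/26, P₂ = 977/26

Market 1: 258 - 6P₁ - P₂ = 5P₁ → 11P₁ + P₂ = 258.
Market 2: 5P₂ + 3P₁ = 248.
Eliminating P₂: 5×(1) − 1×(2) gives 52P₁ = 1042, so P₁ = 521/26.
Back-substitute into (2): P₂ = (248 − 3×521/26) / 5 = 977/26.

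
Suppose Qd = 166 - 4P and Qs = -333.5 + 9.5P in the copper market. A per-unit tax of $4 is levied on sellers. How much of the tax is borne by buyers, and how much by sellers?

Buyers bear 76/27, sellers bear 32/27

Pre-tax equilibrium: P* = 37, Q* = 18.
Tax on sellers shifts supply to Qs = -333.5 + 9.5(P − 4) = -371.5 + 9.5P.
166 - 4P = -371.5 + 9.5P gives buyer price Pb = 1075/27; sellers receive Ps = 1075/27 − 4 = 967/27.
New quantity: Q = 166 − 4(1075/27) = 182/27.
Buyer burden = 1075/27 − 37 = 76/27; seller burden = 37 − 967/27 = 32/27.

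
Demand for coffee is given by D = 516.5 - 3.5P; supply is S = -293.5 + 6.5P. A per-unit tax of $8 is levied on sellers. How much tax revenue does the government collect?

Pre-tax equilibrium: P* = 81, Q* = 233.
Tax on sellers shifts supply to S = -293.5 + 6.5(P − 8) = -345.5 + 6.5P.
516.5 - 3.5P = -345.5 + 6.5P gives buyer price Pb = 86.2; sellers receive Ps = 86.2 − 8 = 78.2.
New quantity: Q = 516.5 − 3.5(86.2) = 214.8.
Revenue = 8 × 214.8 = 1718.4.

Tax revenue = 1718.4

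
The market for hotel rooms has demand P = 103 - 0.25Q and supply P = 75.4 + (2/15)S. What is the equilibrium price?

P* = 85

Set the two price expressions equal: 103 - 0.25Q = 75.4 + (2/15)Q.
27.6 = (23/60)Q, so Q* = 72.
P* = 103 − (0.25)(72) = 85.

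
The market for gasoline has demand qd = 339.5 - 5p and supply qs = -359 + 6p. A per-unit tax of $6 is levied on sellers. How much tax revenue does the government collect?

Pre-tax equilibrium: p* = 63.5, q* = 22.
Tax on sellers shifts supply to qs = -359 + 6(p − 6) = -395 + 6p.
339.5 - 5p = -395 + 6p gives buyer price pb = 1469/22; sellers receive ps = 1469/22 − 6 = 1337/22.
New quantity: q = 339.5 − 5(1469/22) = 62/11.
Revenue = 6 × 62/11 = 372/11.

Tax revenue = 372/11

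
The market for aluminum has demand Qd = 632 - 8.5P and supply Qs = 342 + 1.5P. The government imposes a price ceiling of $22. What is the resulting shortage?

Shortage = 70

Equilibrium price would be P* = 29, so the ceiling at 22 binds.
At P = 22: Qd = 632 − 8.5(22) = 445, Qs = 342 + 1.5(22) = 375.
Shortage = 445 − 375 = 70.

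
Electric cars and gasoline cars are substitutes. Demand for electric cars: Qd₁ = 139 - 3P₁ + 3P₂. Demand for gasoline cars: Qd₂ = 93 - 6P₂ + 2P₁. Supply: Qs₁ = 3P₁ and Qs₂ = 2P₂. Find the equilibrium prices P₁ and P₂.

Market 1: 139 - 3P₁ + 3P₂ = 3P₁ → 6P₁ - 3P₂ = 139.
Market 2: 8P₂ - 2P₁ = 93.
Eliminating P₂: 8×(1) + 3×(2) gives 42P₁ = 1391, so P₁ = 1391/42.
Back-substitute into (2): P₂ = (93 + 2×1391/42) / 8 = 418/21.

P₁ = 1391/42, P₂ = 418/21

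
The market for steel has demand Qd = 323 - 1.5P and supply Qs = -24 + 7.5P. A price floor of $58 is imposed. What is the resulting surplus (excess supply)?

Surplus = 175

Equilibrium price would be P* = 347/9, so the floor at 58 binds.
At P = 58: Qd = 236, Qs = 411.
Surplus = 411 − 236 = 175.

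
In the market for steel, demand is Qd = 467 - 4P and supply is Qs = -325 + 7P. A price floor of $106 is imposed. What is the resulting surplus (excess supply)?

Equilibrium price would be P* = 72, so the floor at 106 binds.
At P = 106: Qd = 43, Qs = 417.
Surplus = 417 − 43 = 374.

Surplus = 374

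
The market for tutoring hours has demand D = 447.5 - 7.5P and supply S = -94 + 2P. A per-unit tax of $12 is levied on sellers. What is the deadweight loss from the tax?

Deadweight loss = 2160/19

Pre-tax equilibrium: P* = 57, Q* = 20.
Tax on sellers shifts supply to S = -94 + 2(P − 12) = -118 + 2P.
447.5 - 7.5P = -118 + 2P gives buyer price Pb = 1131/19; sellers receive Ps = 1131/19 − 12 = 903/19.
New quantity: Q = 447.5 − 7.5(1131/19) = 20/19.
DWL = ½ × 12 × (20 − 20/19) = 2160/19.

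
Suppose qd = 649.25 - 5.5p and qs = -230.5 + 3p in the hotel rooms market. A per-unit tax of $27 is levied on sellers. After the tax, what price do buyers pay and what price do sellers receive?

Pre-tax equilibrium: p* = 103.5, q* = 80.
Tax on sellers shifts supply to qs = -230.5 + 3(p − 27) = -311.5 + 3p.
649.25 - 5.5p = -311.5 + 3p gives buyer price pb = 3843/34; sellers receive ps = 3843/34 − 27 = 2925/34.
New quantity: q = 649.25 − 5.5(3843/34) = 469/17.

Buyers pay 3843/34, sellers receive 2925/34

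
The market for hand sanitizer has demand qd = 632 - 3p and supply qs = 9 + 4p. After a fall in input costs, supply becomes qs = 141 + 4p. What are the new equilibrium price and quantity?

Original equilibrium: p* = 89, q* = 365.
New equilibrium: 632 - 3p = 141 + 4p, so 491 = 7p and p' = 491/7; q' = 632 − 3(491/7) = 2951/7.

p' = 491/7, q' = 2951/7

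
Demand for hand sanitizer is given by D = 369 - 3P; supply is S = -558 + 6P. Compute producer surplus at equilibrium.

Equilibrium: 369 - 3P = -558 + 6P gives P* = 103, Q* = 60.
Supply starts at P = 93 (where S = 0).
PS = ½(103 − 93)(60) = 300.

Producer surplus = 300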